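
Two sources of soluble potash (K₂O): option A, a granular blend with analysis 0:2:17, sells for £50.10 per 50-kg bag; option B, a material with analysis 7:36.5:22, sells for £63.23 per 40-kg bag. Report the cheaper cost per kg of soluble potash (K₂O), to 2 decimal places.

£5.89 per kg K₂O (option A)

option A: K₂O per bag = 50 × 17% = 8.5 kg; cost = 50.10 / 8.5 = £5.8941/kg K₂O.
option B: K₂O per bag = 40 × 22% = 8.8 kg; cost = 63.23 / 8.8 = £7.1852/kg K₂O.
option A is cheaper.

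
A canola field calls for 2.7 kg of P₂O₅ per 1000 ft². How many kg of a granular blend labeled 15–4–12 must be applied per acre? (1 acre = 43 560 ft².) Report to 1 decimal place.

Product per 1000 ft² = 2.7 / 4% = 67.5 kg.
Convert to per acre: 67.5 × 43.56 = 2940.3 kg.

2940.3 kg of product per acre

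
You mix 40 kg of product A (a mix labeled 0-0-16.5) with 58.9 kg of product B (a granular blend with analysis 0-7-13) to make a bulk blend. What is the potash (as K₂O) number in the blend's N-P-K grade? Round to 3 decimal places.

14.416% K₂O

Total mass = 40 + 58.9 = 98.9 kg.
K₂O mass = 16.5%×40 + 13%×58.9 = 14.257 kg.
% K₂O = 14.257 / 98.9 = 14.4156%.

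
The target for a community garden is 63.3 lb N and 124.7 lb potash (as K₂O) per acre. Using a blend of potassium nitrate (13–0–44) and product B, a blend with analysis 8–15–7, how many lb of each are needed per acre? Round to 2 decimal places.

Per-acre balance (a = potassium nitrate, b = product B):
N: 0.13·a + 0.08·b = 63.3
K₂O: 0.44·a + 0.07·b = 124.7
From row1: a = (63.3 − 0.08·b) / 0.13.
Into row2: 0.44·(63.3 − 0.08·b)/0.13 + 0.07·b = 124.7 → b = 446.015, a = 212.452.

212.45 lb potassium nitrate, 446.02 lb product B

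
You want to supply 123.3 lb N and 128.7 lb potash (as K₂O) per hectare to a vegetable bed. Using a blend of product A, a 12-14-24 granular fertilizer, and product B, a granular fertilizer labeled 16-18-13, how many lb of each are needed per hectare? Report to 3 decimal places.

With a, b = lb per hectare of product A and product B:
N: 0.12·a + 0.16·b = 123.3
K₂O: 0.24·a + 0.13·b = 128.7
From row1: a = (123.3 − 0.16·b) / 0.12.
Into row2: 0.24·(123.3 − 0.16·b)/0.12 + 0.13·b = 128.7 → b = 620.5263, a = 200.1316.

200.132 lb product A, 620.526 lb product B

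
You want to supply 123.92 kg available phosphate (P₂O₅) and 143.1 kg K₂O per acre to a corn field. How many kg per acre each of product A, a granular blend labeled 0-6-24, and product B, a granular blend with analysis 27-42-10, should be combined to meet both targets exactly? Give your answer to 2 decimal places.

With a, b = kg per acre of product A and product B:
P₂O₅: 0.06·a + 0.42·b = 123.92
K₂O: 0.24·a + 0.1·b = 143.1
From row1: a = (123.92 − 0.42·b) / 0.06.
Into row2: 0.24·(123.92 − 0.42·b)/0.06 + 0.1·b = 143.1 → b = 223.152, a = 503.27004.

503.27 kg product A, 223.15 kg product B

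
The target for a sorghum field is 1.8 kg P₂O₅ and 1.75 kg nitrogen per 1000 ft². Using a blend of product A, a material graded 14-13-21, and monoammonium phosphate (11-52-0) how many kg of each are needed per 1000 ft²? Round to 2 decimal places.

Per-1000 ft² balance (a = product A, b = monoammonium phosphate):
P₂O₅: 0.13·a + 0.52·b = 1.8
N: 0.14·a + 0.11·b = 1.75
Eliminate b: (row1) − 0.52/0.11·(row2) → -0.531818·a = -6.47273, so a = 12.1709.
Then b = (1.75 − 0.14·12.1709) / 0.11 = 0.418803.

12.17 kg product A, 0.42 kg monoammonium phosphate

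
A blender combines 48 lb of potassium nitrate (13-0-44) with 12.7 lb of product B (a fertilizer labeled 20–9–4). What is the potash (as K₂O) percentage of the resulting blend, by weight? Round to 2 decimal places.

Total mass = 48 + 12.7 = 60.7 lb.
K₂O mass = 44%×48 + 4%×12.7 = 21.628 lb.
% K₂O = 21.628 / 60.7 = 35.631%.

35.63% K₂O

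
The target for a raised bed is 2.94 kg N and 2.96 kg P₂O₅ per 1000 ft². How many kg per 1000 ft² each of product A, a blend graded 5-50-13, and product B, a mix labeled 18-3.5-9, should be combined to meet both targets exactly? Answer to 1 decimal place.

4.9 kg product A, 15.0 kg product B

Let a = kg of product A, b = kg of product B (per 1000 ft²).
N: 0.05·a + 0.18·b = 2.94
P₂O₅: 0.5·a + 0.035·b = 2.96
Solving simultaneously: a = 4.87139, b = 14.9802.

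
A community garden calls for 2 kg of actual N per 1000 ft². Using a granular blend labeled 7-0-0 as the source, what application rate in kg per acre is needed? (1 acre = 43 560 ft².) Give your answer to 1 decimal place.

Product per 1000 ft² = 2 / 7% = 28.5714 kg.
Convert to per acre: 28.5714 × 43.56 = 1244.57 kg.

1244.6 kg of product per acre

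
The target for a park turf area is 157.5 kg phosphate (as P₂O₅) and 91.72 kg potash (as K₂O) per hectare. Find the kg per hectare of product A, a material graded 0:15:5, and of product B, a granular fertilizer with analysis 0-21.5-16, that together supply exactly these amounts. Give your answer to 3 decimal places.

413.600 kg product A, 444.000 kg product B

Let a = kg of product A, b = kg of product B (per hectare).
P₂O₅: 0.15·a + 0.215·b = 157.5
K₂O: 0.05·a + 0.16·b = 91.72
From row1: a = (157.5 − 0.215·b) / 0.15.
Into row2: 0.05·(157.5 − 0.215·b)/0.15 + 0.16·b = 91.72 → b = 444, a = 413.6.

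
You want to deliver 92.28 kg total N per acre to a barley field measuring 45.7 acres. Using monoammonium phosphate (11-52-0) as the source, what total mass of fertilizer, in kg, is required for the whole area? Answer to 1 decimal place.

Product per acre = 92.28 / 11% = 838.909 kg.
Total product = 838.909 × 45.7 = 38338.145 kg.

38338.1 kg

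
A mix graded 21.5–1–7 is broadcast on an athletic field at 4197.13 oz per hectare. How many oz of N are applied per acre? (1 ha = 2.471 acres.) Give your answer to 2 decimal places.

365.19 oz N per acre

nitrogen per hectare = 4197.13 × 21.5% = 902.383 oz.
Convert to per acre: 902.383 × 0.404694 = 365.189 oz.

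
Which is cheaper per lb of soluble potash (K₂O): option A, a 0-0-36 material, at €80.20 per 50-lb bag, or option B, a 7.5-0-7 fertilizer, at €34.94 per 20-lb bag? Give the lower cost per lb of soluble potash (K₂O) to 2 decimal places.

€4.46 per lb K₂O (option A)

option A: K₂O per bag = 50 × 36% = 18 lb; cost = 80.20 / 18 = €4.4556/lb K₂O.
option B: K₂O per bag = 20 × 7% = 1.4 lb; cost = 34.94 / 1.4 = €24.9571/lb K₂O.
option A is cheaper.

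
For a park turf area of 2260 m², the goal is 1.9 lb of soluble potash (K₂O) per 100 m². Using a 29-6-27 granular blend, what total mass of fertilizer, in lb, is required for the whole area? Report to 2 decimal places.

159.04 lb

Product per 100 m² = 1.9 / 27% = 7.03704 lb.
Total product = 7.03704 × 2260 / 100 = 159.037 lb.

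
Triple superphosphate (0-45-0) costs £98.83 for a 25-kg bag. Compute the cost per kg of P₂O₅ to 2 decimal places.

P₂O₅ in bag = 25 × 45% = 11.25 kg.
Cost per kg P₂O₅ = £98.83 / 11.25 = £8.7849.

£8.78 per kg P₂O₅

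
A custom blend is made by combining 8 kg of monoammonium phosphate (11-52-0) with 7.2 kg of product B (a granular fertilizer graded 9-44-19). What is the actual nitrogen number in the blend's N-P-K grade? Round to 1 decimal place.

Total mass = 8 + 7.2 = 15.2 kg.
N mass = 11%×8 + 9%×7.2 = 1.528 kg.
% N = 1.528 / 15.2 = 10.0526%.

10.1% N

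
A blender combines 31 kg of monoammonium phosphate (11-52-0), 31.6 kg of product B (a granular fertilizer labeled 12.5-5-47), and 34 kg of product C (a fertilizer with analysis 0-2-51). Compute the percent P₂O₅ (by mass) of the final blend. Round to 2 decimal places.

19.03% P₂O₅

Total mass = 31 + 31.6 + 34 = 96.6 kg.
P₂O₅ mass = 52%×31 + 5%×31.6 + 2%×34 = 18.38 kg.
% P₂O₅ = 18.38 / 96.6 = 19.0269%.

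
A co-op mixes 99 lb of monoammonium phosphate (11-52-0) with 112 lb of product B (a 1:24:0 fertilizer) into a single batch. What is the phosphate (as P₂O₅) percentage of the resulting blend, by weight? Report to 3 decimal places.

37.137% P₂O₅

Total mass = 99 + 112 = 211 lb.
P₂O₅ mass = 52%×99 + 24%×112 = 78.36 lb.
% P₂O₅ = 78.36 / 211 = 37.1374%.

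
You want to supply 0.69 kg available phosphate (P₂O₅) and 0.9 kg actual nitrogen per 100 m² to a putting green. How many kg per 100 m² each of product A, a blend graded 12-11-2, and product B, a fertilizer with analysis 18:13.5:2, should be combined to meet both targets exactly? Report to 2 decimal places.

Per-100 m² balance (a = product A, b = product B):
P₂O₅: 0.11·a + 0.135·b = 0.69
N: 0.12·a + 0.18·b = 0.9
From row1: a = (0.69 − 0.135·b) / 0.11.
Into row2: 0.12·(0.69 − 0.135·b)/0.11 + 0.18·b = 0.9 → b = 4.5, a = 0.75.

0.75 kg product A, 4.50 kg product B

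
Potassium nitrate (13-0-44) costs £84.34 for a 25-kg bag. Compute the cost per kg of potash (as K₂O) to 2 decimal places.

K₂O in bag = 25 × 44% = 11 kg.
Cost per kg K₂O = £84.34 / 11 = £7.6673.

£7.67 per kg K₂O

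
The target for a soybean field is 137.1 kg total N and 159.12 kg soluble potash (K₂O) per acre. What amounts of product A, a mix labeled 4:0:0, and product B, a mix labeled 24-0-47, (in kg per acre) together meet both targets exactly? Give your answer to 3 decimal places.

1396.181 kg product A, 338.553 kg product B

Let a = kg of product A, b = kg of product B (per acre).
N: 0.04·a + 0.24·b = 137.1
K₂O: 0·a + 0.47·b = 159.12
Solving simultaneously: a = 1396.1809, b = 338.5532.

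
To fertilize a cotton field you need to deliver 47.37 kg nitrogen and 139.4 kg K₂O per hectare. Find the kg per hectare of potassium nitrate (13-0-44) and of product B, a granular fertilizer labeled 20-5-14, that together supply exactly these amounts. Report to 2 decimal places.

304.42 kg potassium nitrate, 38.98 kg product B

With a, b = kg per hectare of potassium nitrate and product B:
N: 0.13·a + 0.2·b = 47.37
K₂O: 0.44·a + 0.14·b = 139.4
Solving simultaneously: a = 304.415, b = 38.9799.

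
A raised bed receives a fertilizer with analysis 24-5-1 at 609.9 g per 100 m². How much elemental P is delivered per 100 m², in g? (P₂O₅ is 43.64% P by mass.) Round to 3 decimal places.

13.308 g P per hundred sq m

P₂O₅ per 100 m² = 609.9 × 5% = 30.495 g.
Elemental P = 30.495 × 0.4364 = 13.30802 g per 100 m².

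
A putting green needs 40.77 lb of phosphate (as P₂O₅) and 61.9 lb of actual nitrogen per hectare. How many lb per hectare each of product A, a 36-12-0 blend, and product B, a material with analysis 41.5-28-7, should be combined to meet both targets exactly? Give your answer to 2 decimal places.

With a, b = lb per hectare of product A and product B:
P₂O₅: 0.12·a + 0.28·b = 40.77
N: 0.36·a + 0.415·b = 61.9
Solving simultaneously: a = 8.08725, b = 142.141.

8.09 lb product A, 142.14 lb product B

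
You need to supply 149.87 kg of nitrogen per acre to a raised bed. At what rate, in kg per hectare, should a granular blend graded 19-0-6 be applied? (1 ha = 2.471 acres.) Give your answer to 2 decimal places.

Product per acre = 149.87 / 19% = 788.789 kg.
Convert to per hectare: 788.789 × 2.471 = 1949.099 kg.

1949.10 kg of product per hectare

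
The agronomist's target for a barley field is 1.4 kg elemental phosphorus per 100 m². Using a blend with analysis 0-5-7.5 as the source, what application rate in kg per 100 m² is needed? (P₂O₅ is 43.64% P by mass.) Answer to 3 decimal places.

64.161 kg of product per hundred sq m

As P₂O₅: 1.4 / 0.4364 = 3.20807 kg per 100 m².
Product per 100 m² = 3.20807 / 5% = 64.1613 kg.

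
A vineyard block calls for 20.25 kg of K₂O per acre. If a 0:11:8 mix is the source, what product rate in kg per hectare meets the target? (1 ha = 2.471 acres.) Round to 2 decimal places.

Product per acre = 20.25 / 8% = 253.125 kg.
Convert to per hectare: 253.125 × 2.471 = 625.472 kg.

625.47 kg of product per hectare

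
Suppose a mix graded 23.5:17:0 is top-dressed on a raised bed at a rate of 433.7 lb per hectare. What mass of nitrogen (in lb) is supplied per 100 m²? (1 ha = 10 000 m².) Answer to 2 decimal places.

1.02 lb N per hundred sq m

nitrogen per hectare = 433.7 × 23.5% = 101.919 lb.
Convert to per 100 m²: 101.919 × 0.01 = 1.01919 lb.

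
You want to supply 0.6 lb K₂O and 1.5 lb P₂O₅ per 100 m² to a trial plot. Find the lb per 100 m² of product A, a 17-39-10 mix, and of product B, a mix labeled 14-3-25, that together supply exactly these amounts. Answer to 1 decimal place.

3.8 lb product A, 0.9 lb product B

Let a = lb of product A, b = lb of product B (per 100 m²).
K₂O: 0.1·a + 0.25·b = 0.6
P₂O₅: 0.39·a + 0.03·b = 1.5
From row1: a = (0.6 − 0.25·b) / 0.1.
Into row2: 0.39·(0.6 − 0.25·b)/0.1 + 0.03·b = 1.5 → b = 0.888889, a = 3.77778.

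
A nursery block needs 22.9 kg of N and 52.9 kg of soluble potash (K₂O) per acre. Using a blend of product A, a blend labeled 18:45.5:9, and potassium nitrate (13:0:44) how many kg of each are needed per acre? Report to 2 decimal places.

Let a = kg of product A, b = kg of potassium nitrate (per acre).
N: 0.18·a + 0.13·b = 22.9
K₂O: 0.09·a + 0.44·b = 52.9
Solving simultaneously: a = 47.3926, b = 110.533.

47.39 kg product A, 110.53 kg potassium nitrate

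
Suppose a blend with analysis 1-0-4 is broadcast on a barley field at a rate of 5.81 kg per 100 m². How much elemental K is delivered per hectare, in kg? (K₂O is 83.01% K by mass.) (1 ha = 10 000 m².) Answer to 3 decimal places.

K₂O per 100 m² = 5.81 × 4% = 0.2324 kg.
Elemental K = 0.2324 × 0.8301 = 0.192915 kg per 100 m².
Convert to per hectare: 0.192915 × 100 = 19.2915 kg.

19.292 kg K per hectare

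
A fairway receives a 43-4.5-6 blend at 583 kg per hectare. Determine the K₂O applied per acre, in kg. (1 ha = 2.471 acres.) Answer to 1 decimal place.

K₂O per hectare = 583 × 6% = 34.98 kg.
Convert to per acre: 34.98 × 0.404694 = 14.1562 kg.

14.2 kg K₂O per acre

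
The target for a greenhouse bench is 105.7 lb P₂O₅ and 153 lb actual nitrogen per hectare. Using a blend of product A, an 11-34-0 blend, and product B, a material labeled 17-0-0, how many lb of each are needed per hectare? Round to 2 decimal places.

Per-hectare balance (a = product A, b = product B):
P₂O₅: 0.34·a + 0·b = 105.7
N: 0.11·a + 0.17·b = 153
Eliminate a: (row1) − 0.34/0.11·(row2) → -0.525455·b = -367.209, so b = 698.841.
Back-substitute: a = (105.7 − 0·698.841) / 0.34 = 310.882.

310.88 lb product A, 698.84 lb product B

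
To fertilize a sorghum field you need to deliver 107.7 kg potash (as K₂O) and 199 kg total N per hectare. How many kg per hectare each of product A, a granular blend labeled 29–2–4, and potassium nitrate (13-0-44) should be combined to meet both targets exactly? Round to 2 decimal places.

Per-hectare balance (a = product A, b = potassium nitrate):
K₂O: 0.04·a + 0.44·b = 107.7
N: 0.29·a + 0.13·b = 199
Solving simultaneously: a = 600.972, b = 190.139.

600.97 kg product A, 190.14 kg potassium nitrate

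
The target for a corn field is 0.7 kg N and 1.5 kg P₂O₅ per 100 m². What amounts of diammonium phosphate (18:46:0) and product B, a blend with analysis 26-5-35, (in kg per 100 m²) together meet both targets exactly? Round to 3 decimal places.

With a, b = kg per 100 m² of diammonium phosphate and product B:
N: 0.18·a + 0.26·b = 0.7
P₂O₅: 0.46·a + 0.05·b = 1.5
Eliminate b: (row1) − 0.26/0.05·(row2) → -2.212·a = -7.1, so a = 3.20976.
Then b = (1.5 − 0.46·3.20976) / 0.05 = 0.470163.

3.210 kg diammonium phosphate, 0.470 kg product B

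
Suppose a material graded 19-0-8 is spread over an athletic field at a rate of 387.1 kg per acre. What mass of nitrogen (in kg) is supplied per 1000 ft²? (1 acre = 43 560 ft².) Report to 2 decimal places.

1.69 kg N per thousand sq ft

nitrogen per acre = 387.1 × 19% = 73.549 kg.
Convert to per 1000 ft²: 73.549 × 0.0229568 = 1.68845 kg.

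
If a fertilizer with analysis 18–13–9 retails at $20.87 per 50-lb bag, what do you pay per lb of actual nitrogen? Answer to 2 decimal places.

$2.32 per lb N

N in bag = 50 × 18% = 9 lb.
Cost per lb N = $20.87 / 9 = $2.3189.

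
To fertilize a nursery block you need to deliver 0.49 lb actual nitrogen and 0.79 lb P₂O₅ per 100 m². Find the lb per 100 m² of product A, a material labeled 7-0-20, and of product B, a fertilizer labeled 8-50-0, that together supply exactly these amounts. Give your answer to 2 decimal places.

With a, b = lb per 100 m² of product A and product B:
N: 0.07·a + 0.08·b = 0.49
P₂O₅: 0·a + 0.5·b = 0.79
Solving simultaneously: a = 5.19429, b = 1.58.

5.19 lb product A, 1.58 lb product B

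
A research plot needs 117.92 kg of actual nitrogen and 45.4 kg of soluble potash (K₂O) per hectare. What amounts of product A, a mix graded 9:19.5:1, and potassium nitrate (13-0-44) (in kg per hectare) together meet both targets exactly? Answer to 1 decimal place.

1200.6 kg product A, 75.9 kg potassium nitrate

With a, b = kg per hectare of product A and potassium nitrate:
N: 0.09·a + 0.13·b = 117.92
K₂O: 0.01·a + 0.44·b = 45.4
Eliminate a: (row1) − 0.09/0.01·(row2) → -3.83·b = -290.68, so b = 75.8956.
Back-substitute: a = (117.92 − 0.13·75.8956) / 0.09 = 1200.595.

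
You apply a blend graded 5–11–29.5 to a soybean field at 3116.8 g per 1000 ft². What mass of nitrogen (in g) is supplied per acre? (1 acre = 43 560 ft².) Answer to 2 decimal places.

nitrogen per 1000 ft² = 3116.8 × 5% = 155.84 g.
Convert to per acre: 155.84 × 43.56 = 6788.3904 g.

6788.39 g N per acre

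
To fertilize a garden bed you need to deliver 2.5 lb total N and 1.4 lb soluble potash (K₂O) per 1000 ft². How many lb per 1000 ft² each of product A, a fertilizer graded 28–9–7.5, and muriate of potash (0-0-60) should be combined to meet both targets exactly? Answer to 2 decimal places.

Let a = lb of product A, b = lb of muriate of potash (per 1000 ft²).
N: 0.28·a + 0·b = 2.5
K₂O: 0.075·a + 0.6·b = 1.4
Eliminate a: (row1) − 0.28/0.075·(row2) → -2.24·b = -2.72667, so b = 1.21726.
Back-substitute: a = (2.5 − 0·1.21726) / 0.28 = 8.92857.

8.93 lb product A, 1.22 lb muriate of potash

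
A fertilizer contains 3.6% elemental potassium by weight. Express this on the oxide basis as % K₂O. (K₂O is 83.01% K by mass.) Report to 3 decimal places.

4.337% K₂O

%K₂O = 3.6 / 0.8301 = 4.33683%.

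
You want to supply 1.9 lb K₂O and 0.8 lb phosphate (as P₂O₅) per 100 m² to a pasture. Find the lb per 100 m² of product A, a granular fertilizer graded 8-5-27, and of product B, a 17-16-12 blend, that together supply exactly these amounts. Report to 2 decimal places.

With a, b = lb per 100 m² of product A and product B:
K₂O: 0.27·a + 0.12·b = 1.9
P₂O₅: 0.05·a + 0.16·b = 0.8
Solving simultaneously: a = 5.5914, b = 3.25269.

5.59 lb product A, 3.25 lb product B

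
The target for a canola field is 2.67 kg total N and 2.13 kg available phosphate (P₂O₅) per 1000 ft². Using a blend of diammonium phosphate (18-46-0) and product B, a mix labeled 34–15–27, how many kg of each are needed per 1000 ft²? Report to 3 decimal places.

2.502 kg diammonium phosphate, 6.529 kg product B

Per-1000 ft² balance (a = diammonium phosphate, b = product B):
N: 0.18·a + 0.34·b = 2.67
P₂O₅: 0.46·a + 0.15·b = 2.13
Eliminate b: (row1) − 0.34/0.15·(row2) → -0.862667·a = -2.158, so a = 2.50155.
Then b = (2.13 − 0.46·2.50155) / 0.15 = 6.52859.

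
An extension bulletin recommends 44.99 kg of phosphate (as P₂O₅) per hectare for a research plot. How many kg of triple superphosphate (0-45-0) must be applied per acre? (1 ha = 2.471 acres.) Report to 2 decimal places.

40.46 kg of product per acre

Product per hectare = 44.99 / 45% = 99.9778 kg.
Convert to per acre: 99.9778 × 0.404694 = 40.4605 kg.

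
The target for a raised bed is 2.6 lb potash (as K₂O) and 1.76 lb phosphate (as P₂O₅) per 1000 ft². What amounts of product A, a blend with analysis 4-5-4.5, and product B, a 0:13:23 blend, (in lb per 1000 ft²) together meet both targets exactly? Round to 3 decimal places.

Let a = lb of product A, b = lb of product B (per 1000 ft²).
K₂O: 0.045·a + 0.23·b = 2.6
P₂O₅: 0.05·a + 0.13·b = 1.76
Solving simultaneously: a = 11.82301, b = 8.99115.

11.823 lb product A, 8.991 lb product B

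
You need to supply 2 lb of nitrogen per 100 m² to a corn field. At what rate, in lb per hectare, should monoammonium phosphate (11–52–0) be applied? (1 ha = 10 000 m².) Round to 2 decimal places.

Product per 100 m² = 2 / 11% = 18.1818 lb.
Convert to per hectare: 18.1818 × 100 = 1818.182 lb.

1818.18 lb of product per hectare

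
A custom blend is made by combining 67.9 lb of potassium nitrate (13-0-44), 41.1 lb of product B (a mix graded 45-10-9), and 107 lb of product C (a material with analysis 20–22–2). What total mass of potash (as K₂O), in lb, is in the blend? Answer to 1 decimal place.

35.7 lb K₂O

K₂O mass = 44%×67.9 + 9%×41.1 + 2%×107 = 35.715 lb.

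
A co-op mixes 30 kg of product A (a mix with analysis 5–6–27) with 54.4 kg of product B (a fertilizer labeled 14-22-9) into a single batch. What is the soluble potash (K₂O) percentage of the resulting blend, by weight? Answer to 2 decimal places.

Total mass = 30 + 54.4 = 84.4 kg.
K₂O mass = 27%×30 + 9%×54.4 = 12.996 kg.
% K₂O = 12.996 / 84.4 = 15.3981%.

15.40% K₂O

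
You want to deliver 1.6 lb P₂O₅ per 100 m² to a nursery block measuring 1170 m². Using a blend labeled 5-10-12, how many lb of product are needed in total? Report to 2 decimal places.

187.20 lb

Product per 100 m² = 1.6 / 10% = 16 lb.
Total product = 16 × 1170 / 100 = 187.2 lb.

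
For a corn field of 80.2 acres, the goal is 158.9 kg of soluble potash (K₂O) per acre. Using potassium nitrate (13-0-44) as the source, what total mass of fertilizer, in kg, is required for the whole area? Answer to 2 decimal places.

28963.14 kg

Product per acre = 158.9 / 44% = 361.136 kg.
Total product = 361.136 × 80.2 = 28963.136 kg.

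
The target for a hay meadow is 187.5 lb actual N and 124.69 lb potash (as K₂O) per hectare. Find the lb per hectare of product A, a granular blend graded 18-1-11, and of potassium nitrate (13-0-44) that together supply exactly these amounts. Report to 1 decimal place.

1021.4 lb product A, 28.0 lb potassium nitrate

Per-hectare balance (a = product A, b = potassium nitrate):
N: 0.18·a + 0.13·b = 187.5
K₂O: 0.11·a + 0.44·b = 124.69
Solving simultaneously: a = 1021.42, b = 28.0308.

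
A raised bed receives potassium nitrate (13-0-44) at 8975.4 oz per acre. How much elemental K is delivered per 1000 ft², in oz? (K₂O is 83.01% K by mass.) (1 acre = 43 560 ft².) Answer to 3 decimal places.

K₂O per acre = 8975.4 × 44% = 3949.18 oz.
Elemental K = 3949.18 × 0.8301 = 3278.21 oz per acre.
Convert to per 1000 ft²: 3278.21 × 0.0229568 = 75.2574 oz.

75.257 oz K per thousand sq ft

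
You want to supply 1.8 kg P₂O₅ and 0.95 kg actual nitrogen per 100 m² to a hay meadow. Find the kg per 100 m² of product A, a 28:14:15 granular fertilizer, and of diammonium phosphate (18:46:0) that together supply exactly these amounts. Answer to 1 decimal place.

Let a = kg of product A, b = kg of diammonium phosphate (per 100 m²).
P₂O₅: 0.14·a + 0.46·b = 1.8
N: 0.28·a + 0.18·b = 0.95
Eliminate a: (row1) − 0.14/0.28·(row2) → 0.37·b = 1.325, so b = 3.58108.
Back-substitute: a = (1.8 − 0.46·3.58108) / 0.14 = 1.09073.

1.1 kg product A, 3.6 kg diammonium phosphate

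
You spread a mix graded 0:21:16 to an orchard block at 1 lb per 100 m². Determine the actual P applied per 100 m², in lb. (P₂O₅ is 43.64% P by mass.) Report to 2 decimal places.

0.09 lb P per hundred sq m

P₂O₅ per 100 m² = 1 × 21% = 0.21 lb.
Elemental P = 0.21 × 0.4364 = 0.091644 lb per 100 m².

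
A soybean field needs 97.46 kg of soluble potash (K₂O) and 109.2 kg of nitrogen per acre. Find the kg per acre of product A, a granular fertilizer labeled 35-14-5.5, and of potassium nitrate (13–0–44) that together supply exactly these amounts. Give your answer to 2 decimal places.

240.91 kg product A, 191.39 kg potassium nitrate

With a, b = kg per acre of product A and potassium nitrate:
K₂O: 0.055·a + 0.44·b = 97.46
N: 0.35·a + 0.13·b = 109.2
From row1: a = (97.46 − 0.44·b) / 0.055.
Into row2: 0.35·(97.46 − 0.44·b)/0.055 + 0.13·b = 109.2 → b = 191.386, a = 240.914.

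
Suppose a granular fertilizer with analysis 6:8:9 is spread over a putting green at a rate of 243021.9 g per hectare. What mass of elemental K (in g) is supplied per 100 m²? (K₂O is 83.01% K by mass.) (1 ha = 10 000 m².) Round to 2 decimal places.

K₂O per hectare = 243021.9 × 9% = 21872 g.
Elemental K = 21872 × 0.8301 = 18155.9 g per hectare.
Convert to per 100 m²: 18155.9 × 0.01 = 181.559 g.

181.56 g K per hundred sq m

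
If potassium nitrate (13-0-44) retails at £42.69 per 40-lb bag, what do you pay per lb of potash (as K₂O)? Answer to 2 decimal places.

£2.43 per lb K₂O

K₂O in bag = 40 × 44% = 17.6 lb.
Cost per lb K₂O = £42.69 / 17.6 = £2.4256.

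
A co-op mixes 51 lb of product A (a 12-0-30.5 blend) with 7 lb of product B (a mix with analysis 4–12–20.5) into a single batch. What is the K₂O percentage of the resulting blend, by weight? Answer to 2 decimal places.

29.29% K₂O

Total mass = 51 + 7 = 58 lb.
K₂O mass = 30.5%×51 + 20.5%×7 = 16.99 lb.
% K₂O = 16.99 / 58 = 29.2931%.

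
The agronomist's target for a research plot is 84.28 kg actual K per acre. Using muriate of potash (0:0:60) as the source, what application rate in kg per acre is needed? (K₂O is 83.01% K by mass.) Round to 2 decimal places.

As K₂O: 84.28 / 0.8301 = 101.53 kg per acre.
Product per acre = 101.53 / 60% = 169.217 kg.

169.22 kg of product per acre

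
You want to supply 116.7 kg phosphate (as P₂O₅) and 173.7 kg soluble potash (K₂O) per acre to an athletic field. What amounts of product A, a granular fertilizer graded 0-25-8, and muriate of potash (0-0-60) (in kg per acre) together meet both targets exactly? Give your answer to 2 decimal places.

466.80 kg product A, 227.26 kg muriate of potash

Per-acre balance (a = product A, b = muriate of potash):
P₂O₅: 0.25·a + 0·b = 116.7
K₂O: 0.08·a + 0.6·b = 173.7
Eliminate a: (row1) − 0.25/0.08·(row2) → -1.875·b = -426.113, so b = 227.26.
Back-substitute: a = (116.7 − 0·227.26) / 0.25 = 466.8.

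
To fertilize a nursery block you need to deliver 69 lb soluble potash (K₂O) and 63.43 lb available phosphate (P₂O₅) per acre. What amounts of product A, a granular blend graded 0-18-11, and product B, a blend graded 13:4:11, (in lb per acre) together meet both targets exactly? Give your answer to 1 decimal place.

273.9 lb product A, 353.4 lb product B

With a, b = lb per acre of product A and product B:
K₂O: 0.11·a + 0.11·b = 69
P₂O₅: 0.18·a + 0.04·b = 63.43
Eliminate b: (row1) − 0.11/0.04·(row2) → -0.385·a = -105.433, so a = 273.851.
Then b = (63.43 − 0.18·273.851) / 0.04 = 353.422.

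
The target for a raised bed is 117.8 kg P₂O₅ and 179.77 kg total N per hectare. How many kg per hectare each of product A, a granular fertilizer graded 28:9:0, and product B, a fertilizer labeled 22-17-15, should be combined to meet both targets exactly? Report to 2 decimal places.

With a, b = kg per hectare of product A and product B:
P₂O₅: 0.09·a + 0.17·b = 117.8
N: 0.28·a + 0.22·b = 179.77
Eliminate b: (row1) − 0.17/0.22·(row2) → -0.126364·a = -21.1132, so a = 167.083.
Then b = (179.77 − 0.28·167.083) / 0.22 = 604.486.

167.08 kg product A, 604.49 kg product B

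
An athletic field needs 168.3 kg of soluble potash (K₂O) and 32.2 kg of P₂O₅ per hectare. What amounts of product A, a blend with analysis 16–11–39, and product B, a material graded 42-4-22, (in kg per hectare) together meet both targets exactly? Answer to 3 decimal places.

With a, b = kg per hectare of product A and product B:
K₂O: 0.39·a + 0.22·b = 168.3
P₂O₅: 0.11·a + 0.04·b = 32.2
Eliminate a: (row1) − 0.39/0.11·(row2) → 0.0781818·b = 54.1364, so b = 692.4419.
Back-substitute: a = (168.3 − 0.22·692.4419) / 0.39 = 40.9302.

40.930 kg product A, 692.442 kg product B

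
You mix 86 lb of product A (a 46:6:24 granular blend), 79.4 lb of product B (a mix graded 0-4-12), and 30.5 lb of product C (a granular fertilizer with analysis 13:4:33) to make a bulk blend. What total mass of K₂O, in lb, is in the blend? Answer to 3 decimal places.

40.233 lb K₂O

K₂O mass = 24%×86 + 12%×79.4 + 33%×30.5 = 40.233 lb.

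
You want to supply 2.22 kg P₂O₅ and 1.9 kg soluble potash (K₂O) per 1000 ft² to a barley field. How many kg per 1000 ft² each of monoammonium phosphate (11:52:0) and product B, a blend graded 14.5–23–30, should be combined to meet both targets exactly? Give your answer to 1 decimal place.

1.5 kg monoammonium phosphate, 6.3 kg product B

Let a = kg of monoammonium phosphate, b = kg of product B (per 1000 ft²).
P₂O₅: 0.52·a + 0.23·b = 2.22
K₂O: 0·a + 0.3·b = 1.9
Solving simultaneously: a = 1.46795, b = 6.33333.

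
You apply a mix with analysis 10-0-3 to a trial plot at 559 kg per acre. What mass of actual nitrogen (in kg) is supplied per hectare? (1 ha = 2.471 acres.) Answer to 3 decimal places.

138.129 kg N per hectare

nitrogen per acre = 559 × 10% = 55.9 kg.
Convert to per hectare: 55.9 × 2.471 = 138.1289 kg.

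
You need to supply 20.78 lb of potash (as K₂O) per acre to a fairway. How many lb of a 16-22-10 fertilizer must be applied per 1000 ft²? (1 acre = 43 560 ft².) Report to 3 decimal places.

4.770 lb of product per thousand sq ft

Product per acre = 20.78 / 10% = 207.8 lb.
Convert to per 1000 ft²: 207.8 × 0.0229568 = 4.77043 lb.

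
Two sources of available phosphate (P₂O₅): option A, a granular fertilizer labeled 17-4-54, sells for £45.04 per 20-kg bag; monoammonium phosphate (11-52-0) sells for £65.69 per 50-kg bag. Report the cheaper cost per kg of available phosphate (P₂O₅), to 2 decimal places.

£2.53 per kg P₂O₅ (monoammonium phosphate)

option A: P₂O₅ per bag = 20 × 4% = 0.8 kg; cost = 45.04 / 0.8 = £56.3000/kg P₂O₅.
monoammonium phosphate: P₂O₅ per bag = 50 × 52% = 26 kg; cost = 65.69 / 26 = £2.5265/kg P₂O₅.
monoammonium phosphate is cheaper.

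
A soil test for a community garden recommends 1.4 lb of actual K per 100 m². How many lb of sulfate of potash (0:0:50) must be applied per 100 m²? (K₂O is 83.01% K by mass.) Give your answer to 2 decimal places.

As K₂O: 1.4 / 0.8301 = 1.68654 lb per 100 m².
Product per 100 m² = 1.68654 / 50% = 3.37309 lb.

3.37 lb of product per hundred sq m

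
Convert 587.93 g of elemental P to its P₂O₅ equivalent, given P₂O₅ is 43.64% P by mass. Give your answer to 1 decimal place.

P₂O₅ = 587.93 / 0.4364 = 1347.23 g.

1347.2 g P₂O₅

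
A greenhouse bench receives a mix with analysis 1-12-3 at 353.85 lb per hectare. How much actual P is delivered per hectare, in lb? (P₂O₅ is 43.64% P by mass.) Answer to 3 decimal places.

P₂O₅ per hectare = 353.85 × 12% = 42.462 lb.
Elemental P = 42.462 × 0.4364 = 18.5304 lb per hectare.

18.530 lb P per hectare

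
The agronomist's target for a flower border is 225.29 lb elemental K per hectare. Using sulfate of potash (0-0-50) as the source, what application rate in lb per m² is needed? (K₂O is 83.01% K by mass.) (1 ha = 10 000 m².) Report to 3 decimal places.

0.054 lb of product per sq m

As K₂O: 225.29 / 0.8301 = 271.401 lb per hectare.
Product per hectare = 271.401 / 50% = 542.802 lb.
Convert to per m²: 542.802 × 0.0001 = 0.0542802 lb.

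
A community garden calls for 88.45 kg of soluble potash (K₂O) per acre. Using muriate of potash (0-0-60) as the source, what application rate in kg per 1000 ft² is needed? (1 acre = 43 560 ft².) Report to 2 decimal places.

Product per acre = 88.45 / 60% = 147.417 kg.
Convert to per 1000 ft²: 147.417 × 0.0229568 = 3.38422 kg.

3.38 kg of product per thousand sq ft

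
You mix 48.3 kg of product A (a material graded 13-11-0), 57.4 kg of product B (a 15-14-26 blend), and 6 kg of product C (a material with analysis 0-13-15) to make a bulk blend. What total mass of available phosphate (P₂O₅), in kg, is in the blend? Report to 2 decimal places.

P₂O₅ mass = 11%×48.3 + 14%×57.4 + 13%×6 = 14.129 kg.

14.13 kg P₂O₅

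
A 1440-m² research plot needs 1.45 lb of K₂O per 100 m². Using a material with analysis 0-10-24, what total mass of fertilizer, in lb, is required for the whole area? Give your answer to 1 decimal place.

87.0 lb

Product per 100 m² = 1.45 / 24% = 6.04167 lb.
Total product = 6.04167 × 1440 / 100 = 87 lb.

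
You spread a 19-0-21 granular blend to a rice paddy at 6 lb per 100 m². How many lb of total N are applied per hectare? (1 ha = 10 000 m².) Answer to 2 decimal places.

nitrogen per 100 m² = 6 × 19% = 1.14 lb.
Convert to per hectare: 1.14 × 100 = 114 lb.

114.00 lb N per hectare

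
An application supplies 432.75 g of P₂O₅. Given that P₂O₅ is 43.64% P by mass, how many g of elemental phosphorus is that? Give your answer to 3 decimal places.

P = 432.75 × 0.4364 = 188.8521 g.

188.852 g P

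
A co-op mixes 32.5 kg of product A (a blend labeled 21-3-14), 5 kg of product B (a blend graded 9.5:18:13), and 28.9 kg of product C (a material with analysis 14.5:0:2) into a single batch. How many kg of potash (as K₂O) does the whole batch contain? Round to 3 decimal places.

K₂O mass = 14%×32.5 + 13%×5 + 2%×28.9 = 5.778 kg.

5.778 kg K₂O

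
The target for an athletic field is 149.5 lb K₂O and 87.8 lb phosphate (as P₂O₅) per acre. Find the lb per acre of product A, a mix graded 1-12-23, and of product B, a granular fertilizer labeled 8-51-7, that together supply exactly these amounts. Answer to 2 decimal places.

With a, b = lb per acre of product A and product B:
K₂O: 0.23·a + 0.07·b = 149.5
P₂O₅: 0.12·a + 0.51·b = 87.8
Solving simultaneously: a = 643.701, b = 20.6979.

643.70 lb product A, 20.70 lb product B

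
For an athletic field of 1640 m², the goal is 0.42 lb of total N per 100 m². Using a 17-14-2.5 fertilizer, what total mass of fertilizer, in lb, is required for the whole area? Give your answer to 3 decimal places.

40.518 lb

Product per 100 m² = 0.42 / 17% = 2.47059 lb.
Total product = 2.47059 × 1640 / 100 = 40.5176 lb.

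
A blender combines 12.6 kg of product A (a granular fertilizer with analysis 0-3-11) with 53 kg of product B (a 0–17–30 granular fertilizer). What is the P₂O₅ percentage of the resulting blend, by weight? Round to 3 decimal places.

Total mass = 12.6 + 53 = 65.6 kg.
P₂O₅ mass = 3%×12.6 + 17%×53 = 9.388 kg.
% P₂O₅ = 9.388 / 65.6 = 14.31098%.

14.311% P₂O₅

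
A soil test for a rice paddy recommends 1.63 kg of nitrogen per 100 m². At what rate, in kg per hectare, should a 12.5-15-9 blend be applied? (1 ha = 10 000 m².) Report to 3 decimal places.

Product per 100 m² = 1.63 / 12.5% = 13.04 kg.
Convert to per hectare: 13.04 × 100 = 1304 kg.

1304.000 kg of product per hectare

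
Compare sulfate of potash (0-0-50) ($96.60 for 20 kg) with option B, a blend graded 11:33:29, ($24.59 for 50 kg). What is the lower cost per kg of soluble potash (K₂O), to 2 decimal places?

$1.70 per kg K₂O (option B)

sulfate of potash: K₂O per bag = 20 × 50% = 10 kg; cost = 96.60 / 10 = $9.6600/kg K₂O.
option B: K₂O per bag = 50 × 29% = 14.5 kg; cost = 24.59 / 14.5 = $1.6959/kg K₂O.
option B is cheaper.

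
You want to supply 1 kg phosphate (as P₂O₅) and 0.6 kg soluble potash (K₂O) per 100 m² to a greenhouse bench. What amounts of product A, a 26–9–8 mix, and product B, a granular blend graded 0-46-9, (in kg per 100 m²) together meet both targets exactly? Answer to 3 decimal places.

Let a = kg of product A, b = kg of product B (per 100 m²).
P₂O₅: 0.09·a + 0.46·b = 1
K₂O: 0.08·a + 0.09·b = 0.6
From row1: a = (1 − 0.46·b) / 0.09.
Into row2: 0.08·(1 − 0.46·b)/0.09 + 0.09·b = 0.6 → b = 0.905923, a = 6.48084.

6.481 kg product A, 0.906 kg product B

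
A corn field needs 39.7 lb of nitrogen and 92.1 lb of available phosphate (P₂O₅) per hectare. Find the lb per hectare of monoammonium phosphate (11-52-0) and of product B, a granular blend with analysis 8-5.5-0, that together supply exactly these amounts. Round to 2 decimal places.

145.84 lb monoammonium phosphate, 295.72 lb product B

Per-hectare balance (a = monoammonium phosphate, b = product B):
N: 0.11·a + 0.08·b = 39.7
P₂O₅: 0.52·a + 0.055·b = 92.1
Eliminate b: (row1) − 0.08/0.055·(row2) → -0.646364·a = -94.2636, so a = 145.837.
Then b = (92.1 − 0.52·145.837) / 0.055 = 295.724.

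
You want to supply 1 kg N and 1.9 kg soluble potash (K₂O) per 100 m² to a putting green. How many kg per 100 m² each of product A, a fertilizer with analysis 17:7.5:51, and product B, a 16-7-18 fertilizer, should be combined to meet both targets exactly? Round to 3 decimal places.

Per-100 m² balance (a = product A, b = product B):
N: 0.17·a + 0.16·b = 1
K₂O: 0.51·a + 0.18·b = 1.9
Eliminate b: (row1) − 0.16/0.18·(row2) → -0.283333·a = -0.688889, so a = 2.43137.
Then b = (1.9 − 0.51·2.43137) / 0.18 = 3.66667.

2.431 kg product A, 3.667 kg product B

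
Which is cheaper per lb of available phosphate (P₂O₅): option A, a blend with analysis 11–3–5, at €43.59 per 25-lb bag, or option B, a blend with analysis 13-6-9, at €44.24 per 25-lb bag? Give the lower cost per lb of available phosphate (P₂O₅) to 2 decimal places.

option A: P₂O₅ per bag = 25 × 3% = 0.75 lb; cost = 43.59 / 0.75 = €58.1200/lb P₂O₅.
option B: P₂O₅ per bag = 25 × 6% = 1.5 lb; cost = 44.24 / 1.5 = €29.4933/lb P₂O₅.
option B is cheaper.

€29.49 per lb P₂O₅ (option B)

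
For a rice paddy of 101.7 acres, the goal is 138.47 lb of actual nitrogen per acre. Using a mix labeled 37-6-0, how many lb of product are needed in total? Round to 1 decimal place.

Product per acre = 138.47 / 37% = 374.243 lb.
Total product = 374.243 × 101.7 = 38060.54 lb.

38060.5 lb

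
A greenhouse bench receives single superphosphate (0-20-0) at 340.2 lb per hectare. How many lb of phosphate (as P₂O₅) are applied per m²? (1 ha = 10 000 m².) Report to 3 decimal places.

0.007 lb P₂O₅ per sq m

P₂O₅ per hectare = 340.2 × 20% = 68.04 lb.
Convert to per m²: 68.04 × 0.0001 = 0.006804 lb.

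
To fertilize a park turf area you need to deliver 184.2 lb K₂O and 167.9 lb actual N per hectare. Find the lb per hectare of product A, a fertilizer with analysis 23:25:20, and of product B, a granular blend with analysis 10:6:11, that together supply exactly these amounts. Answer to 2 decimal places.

9.25 lb product A, 1657.74 lb product B

With a, b = lb per hectare of product A and product B:
K₂O: 0.2·a + 0.11·b = 184.2
N: 0.23·a + 0.1·b = 167.9
Solving simultaneously: a = 9.24528, b = 1657.736.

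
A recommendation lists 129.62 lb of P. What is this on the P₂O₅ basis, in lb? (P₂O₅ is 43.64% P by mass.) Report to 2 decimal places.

297.02 lb P₂O₅

P₂O₅ = 129.62 / 0.4364 = 297.021 lb.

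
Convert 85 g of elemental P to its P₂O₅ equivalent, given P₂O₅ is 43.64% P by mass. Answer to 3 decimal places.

194.775 g P₂O₅

P₂O₅ = 85 / 0.4364 = 194.7754 g.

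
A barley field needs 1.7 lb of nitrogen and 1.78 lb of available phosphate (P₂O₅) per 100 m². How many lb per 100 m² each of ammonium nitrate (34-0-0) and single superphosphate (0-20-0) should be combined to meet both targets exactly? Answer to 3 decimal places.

Per-100 m² balance (a = ammonium nitrate, b = single superphosphate):
N: 0.34·a + 0·b = 1.7
P₂O₅: 0·a + 0.2·b = 1.78
Solving simultaneously: a = 5, b = 8.9.

5.000 lb ammonium nitrate, 8.900 lb single superphosphate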